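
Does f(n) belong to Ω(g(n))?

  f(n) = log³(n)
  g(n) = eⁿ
False

f(n) = log³(n) is O(log³ n), and g(n) = eⁿ is O(eⁿ).
Since O(log³ n) grows slower than O(eⁿ), f(n) = Ω(g(n)) is false.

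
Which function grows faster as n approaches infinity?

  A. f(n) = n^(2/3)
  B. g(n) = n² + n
B

f(n) = n^(2/3) is O(n^(2/3)), while g(n) = n² + n is O(n²).
Since O(n²) grows faster than O(n^(2/3)), g(n) dominates.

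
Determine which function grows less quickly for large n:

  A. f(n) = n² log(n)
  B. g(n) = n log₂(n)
B

f(n) = n² log(n) is O(n² log n), while g(n) = n log₂(n) is O(n log n).
Since O(n log n) grows slower than O(n² log n), g(n) is dominated.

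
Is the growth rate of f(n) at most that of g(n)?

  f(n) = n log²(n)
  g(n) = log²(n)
False

f(n) = n log²(n) is O(n log² n), and g(n) = log²(n) is O(log² n).
Since O(n log² n) grows faster than O(log² n), f(n) = O(g(n)) is false.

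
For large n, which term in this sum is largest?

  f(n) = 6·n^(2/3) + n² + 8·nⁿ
8·nⁿ

Looking at each term:
  - 6·n^(2/3) is O(n^(2/3))
  - n² is O(n²)
  - 8·nⁿ is O(nⁿ)

The term 8·nⁿ (O(nⁿ)) grows fastest and dominates all others.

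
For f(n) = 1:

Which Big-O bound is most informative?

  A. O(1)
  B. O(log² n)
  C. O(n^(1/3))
A

f(n) = 1 is O(1).
All listed options are valid Big-O bounds (upper bounds),
but O(1) is the tightest (smallest valid bound).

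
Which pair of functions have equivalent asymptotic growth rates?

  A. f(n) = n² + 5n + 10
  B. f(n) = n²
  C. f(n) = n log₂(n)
A and B

Examining each function:
  A. n² + 5n + 10 is O(n²)
  B. n² is O(n²)
  C. n log₂(n) is O(n log n)

Functions A and B both have the same complexity class.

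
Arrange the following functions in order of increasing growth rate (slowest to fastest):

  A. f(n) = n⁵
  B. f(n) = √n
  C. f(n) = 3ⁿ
B < A < C

Comparing growth rates:
B = √n is O(√n)
A = n⁵ is O(n⁵)
C = 3ⁿ is O(3ⁿ)

Therefore, the order from slowest to fastest is: B < A < C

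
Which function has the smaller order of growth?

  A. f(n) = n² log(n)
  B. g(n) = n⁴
A

f(n) = n² log(n) is O(n² log n), while g(n) = n⁴ is O(n⁴).
Since O(n² log n) grows slower than O(n⁴), f(n) is dominated.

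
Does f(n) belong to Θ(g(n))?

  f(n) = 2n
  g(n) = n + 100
True

f(n) = 2n and g(n) = n + 100 are both O(n).
Since they have the same asymptotic growth rate, f(n) = Θ(g(n)) is true.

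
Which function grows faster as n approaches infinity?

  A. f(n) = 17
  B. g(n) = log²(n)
B

f(n) = 17 is O(1), while g(n) = log²(n) is O(log² n).
Since O(log² n) grows faster than O(1), g(n) dominates.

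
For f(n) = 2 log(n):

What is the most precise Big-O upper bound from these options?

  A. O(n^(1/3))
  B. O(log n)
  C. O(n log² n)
B

f(n) = 2 log(n) is O(log n).
All listed options are valid Big-O bounds (upper bounds),
but O(log n) is the tightest (smallest valid bound).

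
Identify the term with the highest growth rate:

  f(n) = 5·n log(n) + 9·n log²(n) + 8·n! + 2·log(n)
8·n!

Looking at each term:
  - 5·n log(n) is O(n log n)
  - 9·n log²(n) is O(n log² n)
  - 8·n! is O(n!)
  - 2·log(n) is O(log n)

The term 8·n! (O(n!)) grows fastest and dominates all others.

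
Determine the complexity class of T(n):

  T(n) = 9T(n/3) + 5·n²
Θ(n² log n)

Master Theorem: a = 9, b = 3, f(n) = 5·n².
Compute the critical exponent d = log₃(9) = 2.
Compare f(n) = Θ(n²) against n^d:
  k = 2 = d, so f(n) = Θ(n^d) — Case 2.
  Work is balanced across levels: T(n) = Θ(n^d log n) = Θ(n² log n).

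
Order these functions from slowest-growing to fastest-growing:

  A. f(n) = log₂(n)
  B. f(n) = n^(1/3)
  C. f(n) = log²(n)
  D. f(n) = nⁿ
A < C < B < D

Comparing growth rates:
A = log₂(n) is O(log n)
C = log²(n) is O(log² n)
B = n^(1/3) is O(n^(1/3))
D = nⁿ is O(nⁿ)

Therefore, the order from slowest to fastest is: A < C < B < D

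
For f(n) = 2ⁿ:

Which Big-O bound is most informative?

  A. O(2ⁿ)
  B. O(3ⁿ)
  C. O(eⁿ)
A

f(n) = 2ⁿ is O(2ⁿ).
All listed options are valid Big-O bounds (upper bounds),
but O(2ⁿ) is the tightest (smallest valid bound).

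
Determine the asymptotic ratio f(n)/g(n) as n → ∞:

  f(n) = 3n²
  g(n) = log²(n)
∞

Since 3n² (O(n²)) grows faster than log²(n) (O(log² n)),
the ratio f(n)/g(n) → ∞ as n → ∞.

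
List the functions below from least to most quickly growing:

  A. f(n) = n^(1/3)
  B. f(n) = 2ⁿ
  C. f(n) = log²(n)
C < A < B

Comparing growth rates:
C = log²(n) is O(log² n)
A = n^(1/3) is O(n^(1/3))
B = 2ⁿ is O(2ⁿ)

Therefore, the order from slowest to fastest is: C < A < B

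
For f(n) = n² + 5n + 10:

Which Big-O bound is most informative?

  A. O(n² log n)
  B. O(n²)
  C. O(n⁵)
B

f(n) = n² + 5n + 10 is O(n²).
All listed options are valid Big-O bounds (upper bounds),
but O(n²) is the tightest (smallest valid bound).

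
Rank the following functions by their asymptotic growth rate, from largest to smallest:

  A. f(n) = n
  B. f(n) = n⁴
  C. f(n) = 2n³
B > C > A

Comparing growth rates:
B = n⁴ is O(n⁴)
C = 2n³ is O(n³)
A = n is O(n)

Therefore, the order from fastest to slowest is: B > C > A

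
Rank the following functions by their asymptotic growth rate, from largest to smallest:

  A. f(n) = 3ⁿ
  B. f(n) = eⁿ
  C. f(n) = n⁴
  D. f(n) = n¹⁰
A > B > D > C

Comparing growth rates:
A = 3ⁿ is O(3ⁿ)
B = eⁿ is O(eⁿ)
D = n¹⁰ is O(n¹⁰)
C = n⁴ is O(n⁴)

Therefore, the order from fastest to slowest is: A > B > D > C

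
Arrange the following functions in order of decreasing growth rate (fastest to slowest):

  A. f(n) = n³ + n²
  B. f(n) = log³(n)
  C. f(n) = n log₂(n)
A > C > B

Comparing growth rates:
A = n³ + n² is O(n³)
C = n log₂(n) is O(n log n)
B = log³(n) is O(log³ n)

Therefore, the order from fastest to slowest is: A > C > B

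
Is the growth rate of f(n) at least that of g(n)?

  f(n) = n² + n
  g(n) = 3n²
True

f(n) = n² + n and g(n) = 3n² are both O(n²).
Big-Ω permits equal growth rates (f ≥ c·g for some c > 0), so f(n) = Ω(g(n)) is true.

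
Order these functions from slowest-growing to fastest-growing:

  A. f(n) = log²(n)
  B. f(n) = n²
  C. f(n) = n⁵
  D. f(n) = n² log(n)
A < B < D < C

Comparing growth rates:
A = log²(n) is O(log² n)
B = n² is O(n²)
D = n² log(n) is O(n² log n)
C = n⁵ is O(n⁵)

Therefore, the order from slowest to fastest is: A < B < D < C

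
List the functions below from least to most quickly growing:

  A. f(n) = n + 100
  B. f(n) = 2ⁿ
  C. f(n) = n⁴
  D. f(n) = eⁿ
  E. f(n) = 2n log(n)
A < E < C < B < D

Comparing growth rates:
A = n + 100 is O(n)
E = 2n log(n) is O(n log n)
C = n⁴ is O(n⁴)
B = 2ⁿ is O(2ⁿ)
D = eⁿ is O(eⁿ)

Therefore, the order from slowest to fastest is: A < E < C < B < D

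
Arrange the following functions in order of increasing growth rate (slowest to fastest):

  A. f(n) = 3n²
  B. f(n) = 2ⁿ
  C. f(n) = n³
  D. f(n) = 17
D < A < C < B

Comparing growth rates:
D = 17 is O(1)
A = 3n² is O(n²)
C = n³ is O(n³)
B = 2ⁿ is O(2ⁿ)

Therefore, the order from slowest to fastest is: D < A < C < B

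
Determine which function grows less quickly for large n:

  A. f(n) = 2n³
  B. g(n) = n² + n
B

f(n) = 2n³ is O(n³), while g(n) = n² + n is O(n²).
Since O(n²) grows slower than O(n³), g(n) is dominated.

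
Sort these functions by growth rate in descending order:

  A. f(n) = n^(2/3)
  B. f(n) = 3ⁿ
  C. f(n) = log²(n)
B > A > C

Comparing growth rates:
B = 3ⁿ is O(3ⁿ)
A = n^(2/3) is O(n^(2/3))
C = log²(n) is O(log² n)

Therefore, the order from fastest to slowest is: B > A > C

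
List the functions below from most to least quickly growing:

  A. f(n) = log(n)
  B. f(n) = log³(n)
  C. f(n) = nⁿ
C > B > A

Comparing growth rates:
C = nⁿ is O(nⁿ)
B = log³(n) is O(log³ n)
A = log(n) is O(log n)

Therefore, the order from fastest to slowest is: C > B > A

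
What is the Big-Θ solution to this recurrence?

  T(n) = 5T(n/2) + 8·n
Θ(n^log₂(5))

Master Theorem: a = 5, b = 2, f(n) = 8·n.
Compute the critical exponent d = log₂(5) = 2.322.
Compare f(n) = Θ(n) against n^d:
  k = 1 < d = 2.322, so f(n) = O(n^(d-ε)) — Case 1.
  The recursion cost dominates: T(n) = Θ(n^d) = Θ(n^log₂(5)).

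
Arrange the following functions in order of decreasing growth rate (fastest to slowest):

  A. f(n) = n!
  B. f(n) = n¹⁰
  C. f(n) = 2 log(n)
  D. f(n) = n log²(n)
A > B > D > C

Comparing growth rates:
A = n! is O(n!)
B = n¹⁰ is O(n¹⁰)
D = n log²(n) is O(n log² n)
C = 2 log(n) is O(log n)

Therefore, the order from fastest to slowest is: A > B > D > C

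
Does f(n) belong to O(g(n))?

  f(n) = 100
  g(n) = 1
True

f(n) = 100 and g(n) = 1 are both O(1).
Big-O permits equal growth rates (f ≤ c·g for some c), so f(n) = O(g(n)) is true.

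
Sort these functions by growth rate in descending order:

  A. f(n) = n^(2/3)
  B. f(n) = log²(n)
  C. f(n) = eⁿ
C > A > B

Comparing growth rates:
C = eⁿ is O(eⁿ)
A = n^(2/3) is O(n^(2/3))
B = log²(n) is O(log² n)

Therefore, the order from fastest to slowest is: C > A > B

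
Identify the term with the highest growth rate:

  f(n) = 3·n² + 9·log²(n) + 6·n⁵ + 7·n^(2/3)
6·n⁵

Looking at each term:
  - 3·n² is O(n²)
  - 9·log²(n) is O(log² n)
  - 6·n⁵ is O(n⁵)
  - 7·n^(2/3) is O(n^(2/3))

The term 6·n⁵ (O(n⁵)) grows fastest and dominates all others.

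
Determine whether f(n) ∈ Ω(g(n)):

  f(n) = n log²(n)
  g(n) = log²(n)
True

f(n) = n log²(n) is O(n log² n), and g(n) = log²(n) is O(log² n).
Since O(n log² n) grows at least as fast as O(log² n), f(n) = Ω(g(n)) is true.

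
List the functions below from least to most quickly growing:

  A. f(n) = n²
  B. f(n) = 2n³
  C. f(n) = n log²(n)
C < A < B

Comparing growth rates:
C = n log²(n) is O(n log² n)
A = n² is O(n²)
B = 2n³ is O(n³)

Therefore, the order from slowest to fastest is: C < A < B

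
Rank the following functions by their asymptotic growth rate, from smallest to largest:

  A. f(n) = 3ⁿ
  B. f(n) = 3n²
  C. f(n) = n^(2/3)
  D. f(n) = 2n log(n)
C < D < B < A

Comparing growth rates:
C = n^(2/3) is O(n^(2/3))
D = 2n log(n) is O(n log n)
B = 3n² is O(n²)
A = 3ⁿ is O(3ⁿ)

Therefore, the order from slowest to fastest is: C < D < B < A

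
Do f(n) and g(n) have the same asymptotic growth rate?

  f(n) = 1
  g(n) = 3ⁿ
False

f(n) = 1 is O(1), and g(n) = 3ⁿ is O(3ⁿ).
Since they have different growth rates, f(n) = Θ(g(n)) is false.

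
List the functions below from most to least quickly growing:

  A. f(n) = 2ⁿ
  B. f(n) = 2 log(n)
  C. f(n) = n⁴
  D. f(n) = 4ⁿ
D > A > C > B

Comparing growth rates:
D = 4ⁿ is O(4ⁿ)
A = 2ⁿ is O(2ⁿ)
C = n⁴ is O(n⁴)
B = 2 log(n) is O(log n)

Therefore, the order from fastest to slowest is: D > A > C > B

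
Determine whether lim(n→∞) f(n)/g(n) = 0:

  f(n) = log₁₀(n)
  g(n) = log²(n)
True

f(n) = log₁₀(n) is O(log n), and g(n) = log²(n) is O(log² n).
Since O(log n) grows strictly slower than O(log² n), f(n) = o(g(n)) is true.
This means lim(n→∞) f(n)/g(n) = 0.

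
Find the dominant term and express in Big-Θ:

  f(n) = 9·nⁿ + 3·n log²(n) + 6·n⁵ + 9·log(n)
Θ(nⁿ)

Order the terms by growth rate: 9·log(n) ≺ 3·n log²(n) ≺ 6·n⁵ ≺ 9·nⁿ.
The fastest-growing term 9·nⁿ dominates as n → ∞; dropping its constant factor gives Θ(nⁿ).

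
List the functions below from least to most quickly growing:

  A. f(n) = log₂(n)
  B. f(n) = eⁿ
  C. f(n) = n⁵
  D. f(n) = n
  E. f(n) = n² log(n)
A < D < E < C < B

Comparing growth rates:
A = log₂(n) is O(log n)
D = n is O(n)
E = n² log(n) is O(n² log n)
C = n⁵ is O(n⁵)
B = eⁿ is O(eⁿ)

Therefore, the order from slowest to fastest is: A < D < E < C < B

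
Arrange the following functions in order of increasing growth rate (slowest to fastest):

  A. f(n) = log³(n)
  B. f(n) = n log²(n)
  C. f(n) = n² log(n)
A < B < C

Comparing growth rates:
A = log³(n) is O(log³ n)
B = n log²(n) is O(n log² n)
C = n² log(n) is O(n² log n)

Therefore, the order from slowest to fastest is: A < B < C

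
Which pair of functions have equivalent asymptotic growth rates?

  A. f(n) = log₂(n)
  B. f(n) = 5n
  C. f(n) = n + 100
B and C

Examining each function:
  A. log₂(n) is O(log n)
  B. 5n is O(n)
  C. n + 100 is O(n)

Functions B and C both have the same complexity class.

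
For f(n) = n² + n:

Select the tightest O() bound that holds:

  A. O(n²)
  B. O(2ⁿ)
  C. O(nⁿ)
A

f(n) = n² + n is O(n²).
All listed options are valid Big-O bounds (upper bounds),
but O(n²) is the tightest (smallest valid bound).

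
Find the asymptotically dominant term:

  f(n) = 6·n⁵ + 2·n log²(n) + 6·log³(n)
6·n⁵

Looking at each term:
  - 6·n⁵ is O(n⁵)
  - 2·n log²(n) is O(n log² n)
  - 6·log³(n) is O(log³ n)

The term 6·n⁵ (O(n⁵)) grows fastest and dominates all others.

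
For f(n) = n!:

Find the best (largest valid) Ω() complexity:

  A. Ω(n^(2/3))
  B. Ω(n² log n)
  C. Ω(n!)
C

f(n) = n! is Ω(n!).
All listed options are valid Big-Ω bounds (lower bounds),
but Ω(n!) is the tightest (largest valid bound).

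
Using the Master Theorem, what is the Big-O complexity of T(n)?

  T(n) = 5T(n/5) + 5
Θ(n)

Master Theorem: a = 5, b = 5, f(n) = 5.
Compute the critical exponent d = log₅(5) = 1.
Compare f(n) = Θ(1) against n^d:
  k = 0 < d = 1, so f(n) = O(n^(d-ε)) — Case 1.
  The recursion cost dominates: T(n) = Θ(n^d) = Θ(n).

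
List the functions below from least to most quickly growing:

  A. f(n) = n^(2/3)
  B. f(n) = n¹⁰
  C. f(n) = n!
A < B < C

Comparing growth rates:
A = n^(2/3) is O(n^(2/3))
B = n¹⁰ is O(n¹⁰)
C = n! is O(n!)

Therefore, the order from slowest to fastest is: A < B < C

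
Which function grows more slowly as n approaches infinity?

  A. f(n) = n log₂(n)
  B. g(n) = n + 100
B

f(n) = n log₂(n) is O(n log n), while g(n) = n + 100 is O(n).
Since O(n) grows slower than O(n log n), g(n) is dominated.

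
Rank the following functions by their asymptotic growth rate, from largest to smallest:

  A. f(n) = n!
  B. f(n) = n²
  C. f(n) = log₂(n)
A > B > C

Comparing growth rates:
A = n! is O(n!)
B = n² is O(n²)
C = log₂(n) is O(log n)

Therefore, the order from fastest to slowest is: A > B > C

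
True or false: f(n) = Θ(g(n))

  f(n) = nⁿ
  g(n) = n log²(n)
False

f(n) = nⁿ is O(nⁿ), and g(n) = n log²(n) is O(n log² n).
Since they have different growth rates, f(n) = Θ(g(n)) is false.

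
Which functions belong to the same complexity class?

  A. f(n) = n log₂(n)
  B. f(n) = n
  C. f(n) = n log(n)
A and C

Examining each function:
  A. n log₂(n) is O(n log n)
  B. n is O(n)
  C. n log(n) is O(n log n)

Functions A and C both have the same complexity class.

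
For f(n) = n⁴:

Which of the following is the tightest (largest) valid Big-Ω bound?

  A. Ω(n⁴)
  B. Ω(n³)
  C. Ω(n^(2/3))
A

f(n) = n⁴ is Ω(n⁴).
All listed options are valid Big-Ω bounds (lower bounds),
but Ω(n⁴) is the tightest (largest valid bound).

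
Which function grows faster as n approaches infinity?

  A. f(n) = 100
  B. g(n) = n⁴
B

f(n) = 100 is O(1), while g(n) = n⁴ is O(n⁴).
Since O(n⁴) grows faster than O(1), g(n) dominates.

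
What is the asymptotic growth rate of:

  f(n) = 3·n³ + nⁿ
Θ(nⁿ)

Order the terms by growth rate: 3·n³ ≺ nⁿ.
The fastest-growing term nⁿ dominates as n → ∞; dropping its constant factor gives Θ(nⁿ).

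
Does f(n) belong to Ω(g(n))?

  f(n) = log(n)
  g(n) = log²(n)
False

f(n) = log(n) is O(log n), and g(n) = log²(n) is O(log² n).
Since O(log n) grows slower than O(log² n), f(n) = Ω(g(n)) is false.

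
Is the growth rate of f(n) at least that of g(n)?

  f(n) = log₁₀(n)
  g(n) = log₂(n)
True

f(n) = log₁₀(n) and g(n) = log₂(n) are both O(log n).
Big-Ω permits equal growth rates (f ≥ c·g for some c > 0), so f(n) = Ω(g(n)) is true.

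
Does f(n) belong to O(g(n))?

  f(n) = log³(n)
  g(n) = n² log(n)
True

f(n) = log³(n) is O(log³ n), and g(n) = n² log(n) is O(n² log n).
Since O(log³ n) ⊆ O(n² log n) (f grows no faster than g), f(n) = O(g(n)) is true.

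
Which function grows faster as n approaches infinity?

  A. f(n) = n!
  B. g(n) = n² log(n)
A

f(n) = n! is O(n!), while g(n) = n² log(n) is O(n² log n).
Since O(n!) grows faster than O(n² log n), f(n) dominates.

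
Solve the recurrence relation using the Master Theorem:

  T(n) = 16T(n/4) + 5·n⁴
Θ(n⁴)

Master Theorem: a = 16, b = 4, f(n) = 5·n⁴.
Compute the critical exponent d = log₄(16) = 2.
Compare f(n) = Θ(n⁴) against n^d:
  k = 4 > d = 2, so f(n) = Ω(n^(d+ε)) — Case 3.
  Regularity: a·(n/b)^4/n^4 = a/b^4 = 16/256 < 1 ✓.
  The top-level work dominates: T(n) = Θ(f(n)) = Θ(n⁴).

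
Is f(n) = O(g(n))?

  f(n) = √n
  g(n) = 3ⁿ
True

f(n) = √n is O(√n), and g(n) = 3ⁿ is O(3ⁿ).
Since O(√n) ⊆ O(3ⁿ) (f grows no faster than g), f(n) = O(g(n)) is true.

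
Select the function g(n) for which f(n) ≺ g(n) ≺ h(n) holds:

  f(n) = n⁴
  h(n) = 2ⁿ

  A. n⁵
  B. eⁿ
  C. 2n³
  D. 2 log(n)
A

We need g(n) with n⁴ = o(g(n)) and g(n) = o(2ⁿ), i.e. O(n⁴) ≺ g ≺ O(2ⁿ).
Check each option:
  A. n⁵ — O(n⁵) is strictly between O(n⁴) and O(2ⁿ) ✓
  B. eⁿ — O(eⁿ) does not grow strictly slower than h(n)
  C. 2n³ — O(n³) does not grow strictly faster than f(n)
  D. 2 log(n) — O(log n) does not grow strictly faster than f(n)

Only option A (n⁵) lies strictly between.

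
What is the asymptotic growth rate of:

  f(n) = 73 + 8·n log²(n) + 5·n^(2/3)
Θ(n log² n)

Order the terms by growth rate: 73 ≺ 5·n^(2/3) ≺ 8·n log²(n).
The fastest-growing term 8·n log²(n) dominates as n → ∞; dropping its constant factor gives Θ(n log² n).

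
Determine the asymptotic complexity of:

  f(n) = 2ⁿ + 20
O(2ⁿ)

The dominant term in 2ⁿ + 20 is 2ⁿ, which is Θ(2ⁿ).
Lower-order terms (20) are asymptotically negligible.
Constants are absorbed, so the tightest bound is O(2ⁿ).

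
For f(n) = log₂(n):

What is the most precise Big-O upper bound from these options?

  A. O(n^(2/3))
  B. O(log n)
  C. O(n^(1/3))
B

f(n) = log₂(n) is O(log n).
All listed options are valid Big-O bounds (upper bounds),
but O(log n) is the tightest (smallest valid bound).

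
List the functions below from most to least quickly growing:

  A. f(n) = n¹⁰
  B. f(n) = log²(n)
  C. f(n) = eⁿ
C > A > B

Comparing growth rates:
C = eⁿ is O(eⁿ)
A = n¹⁰ is O(n¹⁰)
B = log²(n) is O(log² n)

Therefore, the order from fastest to slowest is: C > A > B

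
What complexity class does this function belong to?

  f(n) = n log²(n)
O(n log² n)

The dominant term in n log²(n) is n log²(n), which is Θ(n log² n).
Constants are absorbed, so the tightest bound is O(n log² n).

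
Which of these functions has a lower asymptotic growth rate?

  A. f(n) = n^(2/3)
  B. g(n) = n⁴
A

f(n) = n^(2/3) is O(n^(2/3)), while g(n) = n⁴ is O(n⁴).
Since O(n^(2/3)) grows slower than O(n⁴), f(n) is dominated.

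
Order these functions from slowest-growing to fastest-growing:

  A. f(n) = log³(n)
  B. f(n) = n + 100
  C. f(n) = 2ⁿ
A < B < C

Comparing growth rates:
A = log³(n) is O(log³ n)
B = n + 100 is O(n)
C = 2ⁿ is O(2ⁿ)

Therefore, the order from slowest to fastest is: A < B < C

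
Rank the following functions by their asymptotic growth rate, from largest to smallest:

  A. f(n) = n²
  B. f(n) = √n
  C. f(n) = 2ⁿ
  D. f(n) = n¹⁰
C > D > A > B

Comparing growth rates:
C = 2ⁿ is O(2ⁿ)
D = n¹⁰ is O(n¹⁰)
A = n² is O(n²)
B = √n is O(√n)

Therefore, the order from fastest to slowest is: C > D > A > B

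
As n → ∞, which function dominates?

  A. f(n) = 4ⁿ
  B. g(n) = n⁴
A

f(n) = 4ⁿ is O(4ⁿ), while g(n) = n⁴ is O(n⁴).
Since O(4ⁿ) grows faster than O(n⁴), f(n) dominates.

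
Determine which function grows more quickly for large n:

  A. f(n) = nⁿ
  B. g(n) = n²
A

f(n) = nⁿ is O(nⁿ), while g(n) = n² is O(n²).
Since O(nⁿ) grows faster than O(n²), f(n) dominates.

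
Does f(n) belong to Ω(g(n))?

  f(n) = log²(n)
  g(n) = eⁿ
False

f(n) = log²(n) is O(log² n), and g(n) = eⁿ is O(eⁿ).
Since O(log² n) grows slower than O(eⁿ), f(n) = Ω(g(n)) is false.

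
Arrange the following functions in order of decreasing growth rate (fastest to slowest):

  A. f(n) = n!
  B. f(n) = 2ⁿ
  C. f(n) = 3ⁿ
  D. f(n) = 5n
A > C > B > D

Comparing growth rates:
A = n! is O(n!)
C = 3ⁿ is O(3ⁿ)
B = 2ⁿ is O(2ⁿ)
D = 5n is O(n)

Therefore, the order from fastest to slowest is: A > C > B > D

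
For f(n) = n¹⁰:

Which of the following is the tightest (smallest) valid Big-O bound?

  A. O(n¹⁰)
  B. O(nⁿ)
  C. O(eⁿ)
A

f(n) = n¹⁰ is O(n¹⁰).
All listed options are valid Big-O bounds (upper bounds),
but O(n¹⁰) is the tightest (smallest valid bound).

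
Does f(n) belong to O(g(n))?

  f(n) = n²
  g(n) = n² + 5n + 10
True

f(n) = n² and g(n) = n² + 5n + 10 are both O(n²).
Big-O permits equal growth rates (f ≤ c·g for some c), so f(n) = O(g(n)) is true.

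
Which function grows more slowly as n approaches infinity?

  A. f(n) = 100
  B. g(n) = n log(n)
A

f(n) = 100 is O(1), while g(n) = n log(n) is O(n log n).
Since O(1) grows slower than O(n log n), f(n) is dominated.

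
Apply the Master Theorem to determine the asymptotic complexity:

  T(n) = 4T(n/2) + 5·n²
Θ(n² log n)

Master Theorem: a = 4, b = 2, f(n) = 5·n².
Compute the critical exponent d = log₂(4) = 2.
Compare f(n) = Θ(n²) against n^d:
  k = 2 = d, so f(n) = Θ(n^d) — Case 2.
  Work is balanced across levels: T(n) = Θ(n^d log n) = Θ(n² log n).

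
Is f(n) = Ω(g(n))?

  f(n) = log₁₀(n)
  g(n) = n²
False

f(n) = log₁₀(n) is O(log n), and g(n) = n² is O(n²).
Since O(log n) grows slower than O(n²), f(n) = Ω(g(n)) is false.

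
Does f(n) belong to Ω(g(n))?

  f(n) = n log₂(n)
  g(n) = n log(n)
True

f(n) = n log₂(n) and g(n) = n log(n) are both O(n log n).
Big-Ω permits equal growth rates (f ≥ c·g for some c > 0), so f(n) = Ω(g(n)) is true.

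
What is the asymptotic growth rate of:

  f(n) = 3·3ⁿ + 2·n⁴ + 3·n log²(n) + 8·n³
Θ(3ⁿ)

Order the terms by growth rate: 3·n log²(n) ≺ 8·n³ ≺ 2·n⁴ ≺ 3·3ⁿ.
The fastest-growing term 3·3ⁿ dominates as n → ∞; dropping its constant factor gives Θ(3ⁿ).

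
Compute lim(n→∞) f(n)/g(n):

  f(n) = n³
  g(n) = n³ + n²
1

Since n³ and n³ + n² have the same growth rate (O(n³)),
the ratio converges to a constant: 1.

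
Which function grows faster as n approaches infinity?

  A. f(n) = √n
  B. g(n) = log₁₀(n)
A

f(n) = √n is O(√n), while g(n) = log₁₀(n) is O(log n).
Since O(√n) grows faster than O(log n), f(n) dominates.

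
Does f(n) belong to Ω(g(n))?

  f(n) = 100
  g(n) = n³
False

f(n) = 100 is O(1), and g(n) = n³ is O(n³).
Since O(1) grows slower than O(n³), f(n) = Ω(g(n)) is false.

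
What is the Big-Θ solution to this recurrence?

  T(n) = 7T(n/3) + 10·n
Θ(n^log₃(7))

Master Theorem: a = 7, b = 3, f(n) = 10·n.
Compute the critical exponent d = log₃(7) = 1.771.
Compare f(n) = Θ(n) against n^d:
  k = 1 < d = 1.771, so f(n) = O(n^(d-ε)) — Case 1.
  The recursion cost dominates: T(n) = Θ(n^d) = Θ(n^log₃(7)).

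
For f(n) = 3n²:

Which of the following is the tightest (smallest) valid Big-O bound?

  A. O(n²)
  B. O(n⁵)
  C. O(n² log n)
A

f(n) = 3n² is O(n²).
All listed options are valid Big-O bounds (upper bounds),
but O(n²) is the tightest (smallest valid bound).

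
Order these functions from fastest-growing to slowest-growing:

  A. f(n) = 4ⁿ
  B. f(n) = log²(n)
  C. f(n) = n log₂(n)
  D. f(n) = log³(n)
A > C > D > B

Comparing growth rates:
A = 4ⁿ is O(4ⁿ)
C = n log₂(n) is O(n log n)
D = log³(n) is O(log³ n)
B = log²(n) is O(log² n)

Therefore, the order from fastest to slowest is: A > C > D > B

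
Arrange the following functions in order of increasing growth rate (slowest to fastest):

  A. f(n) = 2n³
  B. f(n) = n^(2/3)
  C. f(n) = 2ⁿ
B < A < C

Comparing growth rates:
B = n^(2/3) is O(n^(2/3))
A = 2n³ is O(n³)
C = 2ⁿ is O(2ⁿ)

Therefore, the order from slowest to fastest is: B < A < C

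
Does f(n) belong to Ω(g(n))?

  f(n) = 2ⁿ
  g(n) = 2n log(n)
True

f(n) = 2ⁿ is O(2ⁿ), and g(n) = 2n log(n) is O(n log n).
Since O(2ⁿ) grows at least as fast as O(n log n), f(n) = Ω(g(n)) is true.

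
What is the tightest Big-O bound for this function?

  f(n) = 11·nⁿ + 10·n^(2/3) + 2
O(nⁿ)

The dominant term in 11·nⁿ + 10·n^(2/3) + 2 is 11·nⁿ, which is Θ(nⁿ).
Lower-order terms (10·n^(2/3), 2) are asymptotically negligible.
Constants are absorbed, so the tightest bound is O(nⁿ).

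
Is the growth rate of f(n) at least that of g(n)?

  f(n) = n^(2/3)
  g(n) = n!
False

f(n) = n^(2/3) is O(n^(2/3)), and g(n) = n! is O(n!).
Since O(n^(2/3)) grows slower than O(n!), f(n) = Ω(g(n)) is false.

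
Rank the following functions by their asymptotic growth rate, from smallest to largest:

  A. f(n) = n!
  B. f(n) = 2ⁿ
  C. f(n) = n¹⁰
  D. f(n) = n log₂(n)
D < C < B < A

Comparing growth rates:
D = n log₂(n) is O(n log n)
C = n¹⁰ is O(n¹⁰)
B = 2ⁿ is O(2ⁿ)
A = n! is O(n!)

Therefore, the order from slowest to fastest is: D < C < B < A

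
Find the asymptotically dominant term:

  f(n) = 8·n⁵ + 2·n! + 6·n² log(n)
2·n!

Looking at each term:
  - 8·n⁵ is O(n⁵)
  - 2·n! is O(n!)
  - 6·n² log(n) is O(n² log n)

The term 2·n! (O(n!)) grows fastest and dominates all others.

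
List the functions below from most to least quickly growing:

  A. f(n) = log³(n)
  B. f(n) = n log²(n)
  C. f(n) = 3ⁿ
C > B > A

Comparing growth rates:
C = 3ⁿ is O(3ⁿ)
B = n log²(n) is O(n log² n)
A = log³(n) is O(log³ n)

Therefore, the order from fastest to slowest is: C > B > A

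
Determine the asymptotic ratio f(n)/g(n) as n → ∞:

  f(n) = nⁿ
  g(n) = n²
∞

Since nⁿ (O(nⁿ)) grows faster than n² (O(n²)),
the ratio f(n)/g(n) → ∞ as n → ∞.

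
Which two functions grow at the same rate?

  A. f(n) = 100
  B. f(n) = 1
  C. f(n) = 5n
A and B

Examining each function:
  A. 100 is O(1)
  B. 1 is O(1)
  C. 5n is O(n)

Functions A and B both have the same complexity class.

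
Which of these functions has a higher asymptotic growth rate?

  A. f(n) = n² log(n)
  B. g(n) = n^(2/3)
A

f(n) = n² log(n) is O(n² log n), while g(n) = n^(2/3) is O(n^(2/3)).
Since O(n² log n) grows faster than O(n^(2/3)), f(n) dominates.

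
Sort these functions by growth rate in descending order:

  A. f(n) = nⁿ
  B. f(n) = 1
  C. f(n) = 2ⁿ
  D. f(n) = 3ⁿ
A > D > C > B

Comparing growth rates:
A = nⁿ is O(nⁿ)
D = 3ⁿ is O(3ⁿ)
C = 2ⁿ is O(2ⁿ)
B = 1 is O(1)

Therefore, the order from fastest to slowest is: A > D > C > B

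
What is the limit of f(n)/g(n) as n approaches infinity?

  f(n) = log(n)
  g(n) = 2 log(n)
1/2

Since log(n) and 2 log(n) have the same growth rate (O(log n)),
the ratio converges to a constant: 1/2.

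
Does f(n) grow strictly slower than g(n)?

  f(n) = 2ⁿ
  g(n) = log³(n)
False

f(n) = 2ⁿ is O(2ⁿ), and g(n) = log³(n) is O(log³ n).
Since O(2ⁿ) grows faster than or equal to O(log³ n), f(n) = o(g(n)) is false.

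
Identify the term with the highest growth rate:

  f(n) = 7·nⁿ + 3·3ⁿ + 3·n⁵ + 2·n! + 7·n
7·nⁿ

Looking at each term:
  - 7·nⁿ is O(nⁿ)
  - 3·3ⁿ is O(3ⁿ)
  - 3·n⁵ is O(n⁵)
  - 2·n! is O(n!)
  - 7·n is O(n)

The term 7·nⁿ (O(nⁿ)) grows fastest and dominates all others.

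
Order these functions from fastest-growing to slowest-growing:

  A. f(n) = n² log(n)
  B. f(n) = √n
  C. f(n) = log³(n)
A > B > C

Comparing growth rates:
A = n² log(n) is O(n² log n)
B = √n is O(√n)
C = log³(n) is O(log³ n)

Therefore, the order from fastest to slowest is: A > B > C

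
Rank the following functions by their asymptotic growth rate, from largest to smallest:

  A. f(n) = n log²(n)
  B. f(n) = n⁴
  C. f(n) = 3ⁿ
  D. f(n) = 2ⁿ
C > D > B > A

Comparing growth rates:
C = 3ⁿ is O(3ⁿ)
D = 2ⁿ is O(2ⁿ)
B = n⁴ is O(n⁴)
A = n log²(n) is O(n log² n)

Therefore, the order from fastest to slowest is: C > D > B > A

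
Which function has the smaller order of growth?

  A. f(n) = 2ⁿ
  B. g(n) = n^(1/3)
B

f(n) = 2ⁿ is O(2ⁿ), while g(n) = n^(1/3) is O(n^(1/3)).
Since O(n^(1/3)) grows slower than O(2ⁿ), g(n) is dominated.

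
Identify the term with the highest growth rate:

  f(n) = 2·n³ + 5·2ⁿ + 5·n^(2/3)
5·2ⁿ

Looking at each term:
  - 2·n³ is O(n³)
  - 5·2ⁿ is O(2ⁿ)
  - 5·n^(2/3) is O(n^(2/3))

The term 5·2ⁿ (O(2ⁿ)) grows fastest and dominates all others.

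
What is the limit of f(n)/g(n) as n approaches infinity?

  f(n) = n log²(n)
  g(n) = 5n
∞

Since n log²(n) (O(n log² n)) grows faster than 5n (O(n)),
the ratio f(n)/g(n) → ∞ as n → ∞.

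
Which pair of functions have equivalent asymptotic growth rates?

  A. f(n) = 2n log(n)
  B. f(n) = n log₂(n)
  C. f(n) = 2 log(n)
A and B

Examining each function:
  A. 2n log(n) is O(n log n)
  B. n log₂(n) is O(n log n)
  C. 2 log(n) is O(log n)

Functions A and B both have the same complexity class.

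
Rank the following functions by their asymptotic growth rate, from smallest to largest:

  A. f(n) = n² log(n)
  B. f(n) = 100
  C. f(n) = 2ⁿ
B < A < C

Comparing growth rates:
B = 100 is O(1)
A = n² log(n) is O(n² log n)
C = 2ⁿ is O(2ⁿ)

Therefore, the order from slowest to fastest is: B < A < C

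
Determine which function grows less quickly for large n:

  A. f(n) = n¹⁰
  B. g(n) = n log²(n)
B

f(n) = n¹⁰ is O(n¹⁰), while g(n) = n log²(n) is O(n log² n).
Since O(n log² n) grows slower than O(n¹⁰), g(n) is dominated.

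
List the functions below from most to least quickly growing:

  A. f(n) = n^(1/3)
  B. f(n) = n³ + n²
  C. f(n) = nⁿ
C > B > A

Comparing growth rates:
C = nⁿ is O(nⁿ)
B = n³ + n² is O(n³)
A = n^(1/3) is O(n^(1/3))

Therefore, the order from fastest to slowest is: C > B > A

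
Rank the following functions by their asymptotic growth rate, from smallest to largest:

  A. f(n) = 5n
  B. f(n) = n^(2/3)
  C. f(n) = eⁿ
B < A < C

Comparing growth rates:
B = n^(2/3) is O(n^(2/3))
A = 5n is O(n)
C = eⁿ is O(eⁿ)

Therefore, the order from slowest to fastest is: B < A < C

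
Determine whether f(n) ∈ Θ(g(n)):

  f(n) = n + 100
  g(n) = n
True

f(n) = n + 100 and g(n) = n are both O(n).
Since they have the same asymptotic growth rate, f(n) = Θ(g(n)) is true.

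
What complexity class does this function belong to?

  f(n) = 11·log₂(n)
O(log n)

The dominant term in 11·log₂(n) is 11·log₂(n), which is Θ(log n).
Constants are absorbed, so the tightest bound is O(log n).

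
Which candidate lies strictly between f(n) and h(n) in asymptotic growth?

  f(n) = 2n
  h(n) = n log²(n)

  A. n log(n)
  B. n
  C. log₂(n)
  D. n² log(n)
A

We need g(n) with 2n = o(g(n)) and g(n) = o(n log²(n)), i.e. O(n) ≺ g ≺ O(n log² n).
Check each option:
  A. n log(n) — O(n log n) is strictly between O(n) and O(n log² n) ✓
  B. n — O(n) does not grow strictly faster than f(n)
  C. log₂(n) — O(log n) does not grow strictly faster than f(n)
  D. n² log(n) — O(n² log n) does not grow strictly slower than h(n)

Only option A (n log(n)) lies strictly between.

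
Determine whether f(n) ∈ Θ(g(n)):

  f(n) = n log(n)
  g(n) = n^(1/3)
False

f(n) = n log(n) is O(n log n), and g(n) = n^(1/3) is O(n^(1/3)).
Since they have different growth rates, f(n) = Θ(g(n)) is false.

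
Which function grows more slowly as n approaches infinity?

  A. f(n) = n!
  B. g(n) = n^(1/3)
B

f(n) = n! is O(n!), while g(n) = n^(1/3) is O(n^(1/3)).
Since O(n^(1/3)) grows slower than O(n!), g(n) is dominated.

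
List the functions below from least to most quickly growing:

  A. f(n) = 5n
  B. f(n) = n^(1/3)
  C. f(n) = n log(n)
B < A < C

Comparing growth rates:
B = n^(1/3) is O(n^(1/3))
A = 5n is O(n)
C = n log(n) is O(n log n)

Therefore, the order from slowest to fastest is: B < A < C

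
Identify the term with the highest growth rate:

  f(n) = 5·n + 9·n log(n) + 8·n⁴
8·n⁴

Looking at each term:
  - 5·n is O(n)
  - 9·n log(n) is O(n log n)
  - 8·n⁴ is O(n⁴)

The term 8·n⁴ (O(n⁴)) grows fastest and dominates all others.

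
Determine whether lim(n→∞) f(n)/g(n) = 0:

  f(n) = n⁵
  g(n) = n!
True

f(n) = n⁵ is O(n⁵), and g(n) = n! is O(n!).
Since O(n⁵) grows strictly slower than O(n!), f(n) = o(g(n)) is true.
This means lim(n→∞) f(n)/g(n) = 0.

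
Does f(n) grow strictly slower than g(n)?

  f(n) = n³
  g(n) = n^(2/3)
False

f(n) = n³ is O(n³), and g(n) = n^(2/3) is O(n^(2/3)).
Since O(n³) grows faster than or equal to O(n^(2/3)), f(n) = o(g(n)) is false.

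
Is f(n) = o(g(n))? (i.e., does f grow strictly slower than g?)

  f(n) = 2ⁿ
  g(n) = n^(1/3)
False

f(n) = 2ⁿ is O(2ⁿ), and g(n) = n^(1/3) is O(n^(1/3)).
Since O(2ⁿ) grows faster than or equal to O(n^(1/3)), f(n) = o(g(n)) is false.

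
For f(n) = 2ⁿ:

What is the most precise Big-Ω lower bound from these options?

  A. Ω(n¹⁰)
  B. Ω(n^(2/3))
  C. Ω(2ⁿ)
C

f(n) = 2ⁿ is Ω(2ⁿ).
All listed options are valid Big-Ω bounds (lower bounds),
but Ω(2ⁿ) is the tightest (largest valid bound).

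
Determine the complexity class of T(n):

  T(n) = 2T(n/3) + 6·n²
Θ(n²)

Master Theorem: a = 2, b = 3, f(n) = 6·n².
Compute the critical exponent d = log₃(2) = 0.631.
Compare f(n) = Θ(n²) against n^d:
  k = 2 > d = 0.631, so f(n) = Ω(n^(d+ε)) — Case 3.
  Regularity: a·(n/b)^2/n^2 = a/b^2 = 2/9 < 1 ✓.
  The top-level work dominates: T(n) = Θ(f(n)) = Θ(n²).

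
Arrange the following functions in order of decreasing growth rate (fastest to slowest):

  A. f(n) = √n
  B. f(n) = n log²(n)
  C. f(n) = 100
B > A > C

Comparing growth rates:
B = n log²(n) is O(n log² n)
A = √n is O(√n)
C = 100 is O(1)

Therefore, the order from fastest to slowest is: B > A > C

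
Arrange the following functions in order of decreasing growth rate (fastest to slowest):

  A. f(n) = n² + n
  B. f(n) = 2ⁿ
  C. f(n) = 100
B > A > C

Comparing growth rates:
B = 2ⁿ is O(2ⁿ)
A = n² + n is O(n²)
C = 100 is O(1)

Therefore, the order from fastest to slowest is: B > A > C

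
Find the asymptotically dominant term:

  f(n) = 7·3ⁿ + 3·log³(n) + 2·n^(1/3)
7·3ⁿ

Looking at each term:
  - 7·3ⁿ is O(3ⁿ)
  - 3·log³(n) is O(log³ n)
  - 2·n^(1/3) is O(n^(1/3))

The term 7·3ⁿ (O(3ⁿ)) grows fastest and dominates all others.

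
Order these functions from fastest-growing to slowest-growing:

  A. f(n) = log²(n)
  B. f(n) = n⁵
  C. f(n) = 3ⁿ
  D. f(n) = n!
D > C > B > A

Comparing growth rates:
D = n! is O(n!)
C = 3ⁿ is O(3ⁿ)
B = n⁵ is O(n⁵)
A = log²(n) is O(log² n)

Therefore, the order from fastest to slowest is: D > C > B > A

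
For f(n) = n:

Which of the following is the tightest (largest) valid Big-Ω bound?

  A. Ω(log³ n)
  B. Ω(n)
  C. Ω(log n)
B

f(n) = n is Ω(n).
All listed options are valid Big-Ω bounds (lower bounds),
but Ω(n) is the tightest (largest valid bound).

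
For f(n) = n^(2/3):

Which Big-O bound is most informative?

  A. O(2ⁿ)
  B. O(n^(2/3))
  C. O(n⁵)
B

f(n) = n^(2/3) is O(n^(2/3)).
All listed options are valid Big-O bounds (upper bounds),
but O(n^(2/3)) is the tightest (smallest valid bound).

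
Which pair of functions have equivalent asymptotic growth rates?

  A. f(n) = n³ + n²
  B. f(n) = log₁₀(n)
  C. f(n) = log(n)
B and C

Examining each function:
  A. n³ + n² is O(n³)
  B. log₁₀(n) is O(log n)
  C. log(n) is O(log n)

Functions B and C both have the same complexity class.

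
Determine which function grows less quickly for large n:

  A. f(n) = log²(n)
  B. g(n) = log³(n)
A

f(n) = log²(n) is O(log² n), while g(n) = log³(n) is O(log³ n).
Since O(log² n) grows slower than O(log³ n), f(n) is dominated.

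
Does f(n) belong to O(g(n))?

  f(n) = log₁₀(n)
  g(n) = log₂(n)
True

f(n) = log₁₀(n) and g(n) = log₂(n) are both O(log n).
Big-O permits equal growth rates (f ≤ c·g for some c), so f(n) = O(g(n)) is true.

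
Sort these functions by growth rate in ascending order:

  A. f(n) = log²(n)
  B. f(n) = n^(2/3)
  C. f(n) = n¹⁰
A < B < C

Comparing growth rates:
A = log²(n) is O(log² n)
B = n^(2/3) is O(n^(2/3))
C = n¹⁰ is O(n¹⁰)

Therefore, the order from slowest to fastest is: A < B < C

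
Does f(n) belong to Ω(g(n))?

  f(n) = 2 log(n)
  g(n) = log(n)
True

f(n) = 2 log(n) and g(n) = log(n) are both O(log n).
Big-Ω permits equal growth rates (f ≥ c·g for some c > 0), so f(n) = Ω(g(n)) is true.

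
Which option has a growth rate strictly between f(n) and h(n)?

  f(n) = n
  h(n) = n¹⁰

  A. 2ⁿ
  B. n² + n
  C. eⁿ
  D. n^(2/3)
B

We need g(n) with n = o(g(n)) and g(n) = o(n¹⁰), i.e. O(n) ≺ g ≺ O(n¹⁰).
Check each option:
  A. 2ⁿ — O(2ⁿ) does not grow strictly slower than h(n)
  B. n² + n — O(n²) is strictly between O(n) and O(n¹⁰) ✓
  C. eⁿ — O(eⁿ) does not grow strictly slower than h(n)
  D. n^(2/3) — O(n^(2/3)) does not grow strictly faster than f(n)

Only option B (n² + n) lies strictly between.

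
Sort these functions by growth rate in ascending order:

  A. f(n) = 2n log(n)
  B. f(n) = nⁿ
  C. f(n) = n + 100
C < A < B

Comparing growth rates:
C = n + 100 is O(n)
A = 2n log(n) is O(n log n)
B = nⁿ is O(nⁿ)

Therefore, the order from slowest to fastest is: C < A < B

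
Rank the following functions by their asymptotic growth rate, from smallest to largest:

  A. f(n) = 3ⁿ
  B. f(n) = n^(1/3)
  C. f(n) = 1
C < B < A

Comparing growth rates:
C = 1 is O(1)
B = n^(1/3) is O(n^(1/3))
A = 3ⁿ is O(3ⁿ)

Therefore, the order from slowest to fastest is: C < B < A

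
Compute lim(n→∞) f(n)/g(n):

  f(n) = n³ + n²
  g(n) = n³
1

Since n³ + n² and n³ have the same growth rate (O(n³)),
the ratio converges to a constant: 1.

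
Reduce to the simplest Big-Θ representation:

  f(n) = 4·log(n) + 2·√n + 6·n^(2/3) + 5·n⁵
Θ(n⁵)

Order the terms by growth rate: 4·log(n) ≺ 2·√n ≺ 6·n^(2/3) ≺ 5·n⁵.
The fastest-growing term 5·n⁵ dominates as n → ∞; dropping its constant factor gives Θ(n⁵).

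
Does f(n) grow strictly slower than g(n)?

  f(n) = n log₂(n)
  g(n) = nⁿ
True

f(n) = n log₂(n) is O(n log n), and g(n) = nⁿ is O(nⁿ).
Since O(n log n) grows strictly slower than O(nⁿ), f(n) = o(g(n)) is true.
This means lim(n→∞) f(n)/g(n) = 0.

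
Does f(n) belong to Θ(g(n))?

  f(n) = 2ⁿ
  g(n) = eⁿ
False

f(n) = 2ⁿ is O(2ⁿ), and g(n) = eⁿ is O(eⁿ).
Since they have different growth rates, f(n) = Θ(g(n)) is false.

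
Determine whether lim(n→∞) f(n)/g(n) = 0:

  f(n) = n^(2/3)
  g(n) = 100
False

f(n) = n^(2/3) is O(n^(2/3)), and g(n) = 100 is O(1).
Since O(n^(2/3)) grows faster than or equal to O(1), f(n) = o(g(n)) is false.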